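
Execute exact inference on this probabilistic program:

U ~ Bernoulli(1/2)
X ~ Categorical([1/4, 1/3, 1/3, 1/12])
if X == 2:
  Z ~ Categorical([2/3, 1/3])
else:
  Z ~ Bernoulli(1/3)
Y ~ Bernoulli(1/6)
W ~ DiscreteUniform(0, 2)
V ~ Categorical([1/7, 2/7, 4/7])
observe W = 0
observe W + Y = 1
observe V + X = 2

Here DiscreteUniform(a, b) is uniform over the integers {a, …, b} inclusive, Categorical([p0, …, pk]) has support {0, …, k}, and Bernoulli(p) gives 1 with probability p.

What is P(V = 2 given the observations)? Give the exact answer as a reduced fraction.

P(V = 2 | obs) = 1/2

Enumerate traces; 12 have nonzero weight after conditioning:
  (U=0, X=0, Z=0, Y=1, W=0, V=2) weight 1/378
  (U=0, X=0, Z=1, Y=1, W=0, V=2) weight 1/756
  (U=0, X=1, Z=0, Y=1, W=0, V=1) weight 1/567
  (U=0, X=1, Z=1, Y=1, W=0, V=1) weight 1/1134
  (U=0, X=2, Z=0, Y=1, W=0, V=0) weight 1/1134
  (U=0, X=2, Z=1, Y=1, W=0, V=0) weight 1/2268
  (U=1, X=0, Z=0, Y=1, W=0, V=2) weight 1/378
  (U=1, X=0, Z=1, Y=1, W=0, V=2) weight 1/756
  … 4 more
Group by V:
  weight(V=0) = 1/378
  weight(V=1) = 1/189
  weight(V=2) = 1/126
Total weight = 1/378 + 1/189 + 1/126 = 1/63
P(V=0 | obs) = 1/378 / 1/63 = 1/6
P(V=1 | obs) = 1/189 / 1/63 = 1/3
P(V=2 | obs) = 1/126 / 1/63 = 1/2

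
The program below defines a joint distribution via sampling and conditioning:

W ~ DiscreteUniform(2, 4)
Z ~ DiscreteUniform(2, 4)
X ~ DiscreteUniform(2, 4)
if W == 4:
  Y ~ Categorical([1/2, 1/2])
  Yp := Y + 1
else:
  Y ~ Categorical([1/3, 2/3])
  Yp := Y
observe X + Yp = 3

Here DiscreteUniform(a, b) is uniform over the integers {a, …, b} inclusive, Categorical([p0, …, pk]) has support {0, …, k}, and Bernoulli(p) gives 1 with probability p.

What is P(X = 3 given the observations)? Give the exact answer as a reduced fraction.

Enumerate traces; 15 have nonzero weight after conditioning:
  (W=2, Z=2, X=2, Y=1) weight 2/81
  (W=2, Z=2, X=3, Y=0) weight 1/81
  (W=2, Z=3, X=2, Y=1) weight 2/81
  (W=2, Z=3, X=3, Y=0) weight 1/81
  (W=2, Z=4, X=2, Y=1) weight 2/81
  (W=2, Z=4, X=3, Y=0) weight 1/81
  (W=3, Z=2, X=2, Y=1) weight 2/81
  (W=3, Z=2, X=3, Y=0) weight 1/81
  … 7 more
Group by X:
  weight(X=2) = 11/54
  weight(X=3) = 2/27
Total weight = 11/54 + 2/27 = 5/18
P(X=2 | obs) = 11/54 / 5/18 = 11/15
P(X=3 | obs) = 2/27 / 5/18 = 4/15

P(X = 3 | obs) = 4/15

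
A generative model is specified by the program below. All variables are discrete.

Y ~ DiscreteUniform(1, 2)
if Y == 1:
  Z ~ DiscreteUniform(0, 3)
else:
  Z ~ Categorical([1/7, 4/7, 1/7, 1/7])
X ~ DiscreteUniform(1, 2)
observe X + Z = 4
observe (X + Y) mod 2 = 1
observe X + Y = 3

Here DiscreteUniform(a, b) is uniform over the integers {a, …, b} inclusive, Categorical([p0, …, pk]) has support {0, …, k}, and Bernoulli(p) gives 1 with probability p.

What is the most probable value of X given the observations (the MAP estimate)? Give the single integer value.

argmax_v P(X = v | obs) = 2

Enumerate traces; 2 have nonzero weight after conditioning:
  (Y=1, Z=2, X=2) weight 1/16
  (Y=2, Z=3, X=1) weight 1/28
Group by X:
  weight(X=1) = 1/28
  weight(X=2) = 1/16
Total weight = 1/28 + 1/16 = 11/112
P(X=1 | obs) = 1/28 / 11/112 = 4/11
P(X=2 | obs) = 1/16 / 11/112 = 7/11
argmax = 2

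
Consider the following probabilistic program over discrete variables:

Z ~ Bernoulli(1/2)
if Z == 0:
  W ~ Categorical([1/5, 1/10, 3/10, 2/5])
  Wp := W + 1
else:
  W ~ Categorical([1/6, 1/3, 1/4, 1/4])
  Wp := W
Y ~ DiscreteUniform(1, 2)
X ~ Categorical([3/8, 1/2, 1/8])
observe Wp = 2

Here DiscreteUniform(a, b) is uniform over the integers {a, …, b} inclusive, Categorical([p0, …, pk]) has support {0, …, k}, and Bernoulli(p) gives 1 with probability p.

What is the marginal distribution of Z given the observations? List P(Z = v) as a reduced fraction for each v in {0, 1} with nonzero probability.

P(Z=0) = 2/7, P(Z=1) = 5/7

Enumerate traces; 12 have nonzero weight after conditioning:
  (Z=0, W=1, Y=1, X=0) weight 3/320
  (Z=0, W=1, Y=1, X=1) weight 1/80
  (Z=0, W=1, Y=1, X=2) weight 1/320
  (Z=0, W=1, Y=2, X=0) weight 3/320
  (Z=0, W=1, Y=2, X=1) weight 1/80
  (Z=0, W=1, Y=2, X=2) weight 1/320
  (Z=1, W=2, Y=1, X=0) weight 3/128
  (Z=1, W=2, Y=1, X=1) weight 1/32
  … 4 more
Group by Z:
  weight(Z=0) = 1/20
  weight(Z=1) = 1/8
Total weight = 1/20 + 1/8 = 7/40
P(Z=0 | obs) = 1/20 / 7/40 = 2/7
P(Z=1 | obs) = 1/8 / 7/40 = 5/7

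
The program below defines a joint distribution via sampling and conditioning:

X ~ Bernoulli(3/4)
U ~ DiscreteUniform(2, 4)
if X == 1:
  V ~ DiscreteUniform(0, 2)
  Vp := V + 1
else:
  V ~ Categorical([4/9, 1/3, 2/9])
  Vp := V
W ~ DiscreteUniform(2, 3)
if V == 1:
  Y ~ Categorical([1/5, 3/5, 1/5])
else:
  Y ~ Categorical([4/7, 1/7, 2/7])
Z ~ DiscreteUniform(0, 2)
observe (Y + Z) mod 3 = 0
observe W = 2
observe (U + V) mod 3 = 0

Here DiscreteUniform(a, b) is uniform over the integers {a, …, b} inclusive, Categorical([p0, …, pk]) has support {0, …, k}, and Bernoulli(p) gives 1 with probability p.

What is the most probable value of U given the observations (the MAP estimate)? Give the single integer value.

Enumerate traces; 18 have nonzero weight after conditioning:
  (X=0, U=2, V=1, W=2, Y=0, Z=0) weight 1/1080
  (X=0, U=2, V=1, W=2, Y=1, Z=2) weight 1/360
  (X=0, U=2, V=1, W=2, Y=2, Z=1) weight 1/1080
  (X=0, U=3, V=0, W=2, Y=0, Z=0) weight 2/567
  (X=0, U=3, V=0, W=2, Y=1, Z=2) weight 1/1134
  (X=0, U=3, V=0, W=2, Y=2, Z=1) weight 1/567
  (X=0, U=4, V=2, W=2, Y=0, Z=0) weight 1/567
  (X=0, U=4, V=2, W=2, Y=1, Z=2) weight 1/2268
  … 10 more
Group by U:
  weight(U=2) = 1/54
  weight(U=3) = 13/648
  weight(U=4) = 11/648
Total weight = 1/54 + 13/648 + 11/648 = 1/18
P(U=2 | obs) = 1/54 / 1/18 = 1/3
P(U=3 | obs) = 13/648 / 1/18 = 13/36
P(U=4 | obs) = 11/648 / 1/18 = 11/36
argmax = 3

argmax_v P(U = v | obs) = 3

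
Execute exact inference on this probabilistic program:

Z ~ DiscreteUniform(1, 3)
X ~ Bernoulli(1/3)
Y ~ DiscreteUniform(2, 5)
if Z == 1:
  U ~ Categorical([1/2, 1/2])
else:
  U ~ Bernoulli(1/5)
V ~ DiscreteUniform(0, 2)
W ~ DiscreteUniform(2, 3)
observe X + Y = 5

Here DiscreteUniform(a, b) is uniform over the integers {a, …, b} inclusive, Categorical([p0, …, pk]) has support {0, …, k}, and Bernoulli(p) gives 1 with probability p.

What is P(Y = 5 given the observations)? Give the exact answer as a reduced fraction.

Enumerate traces; 72 have nonzero weight after conditioning:
  (Z=1, X=0, Y=5, U=0, V=0, W=2) weight 1/216
  (Z=1, X=0, Y=5, U=0, V=0, W=3) weight 1/216
  (Z=1, X=0, Y=5, U=0, V=1, W=2) weight 1/216
  (Z=1, X=0, Y=5, U=0, V=1, W=3) weight 1/216
  (Z=1, X=0, Y=5, U=0, V=2, W=2) weight 1/216
  (Z=1, X=0, Y=5, U=0, V=2, W=3) weight 1/216
  (Z=1, X=0, Y=5, U=1, V=0, W=2) weight 1/216
  (Z=1, X=0, Y=5, U=1, V=0, W=3) weight 1/216
  (Z=1, X=1, Y=4, U=0, V=0, W=2) weight 1/432
  … 63 more
Group by Y:
  weight(Y=4) = 1/12
  weight(Y=5) = 1/6
Total weight = 1/12 + 1/6 = 1/4
P(Y=4 | obs) = 1/12 / 1/4 = 1/3
P(Y=5 | obs) = 1/6 / 1/4 = 2/3

P(Y = 5 | obs) = 2/3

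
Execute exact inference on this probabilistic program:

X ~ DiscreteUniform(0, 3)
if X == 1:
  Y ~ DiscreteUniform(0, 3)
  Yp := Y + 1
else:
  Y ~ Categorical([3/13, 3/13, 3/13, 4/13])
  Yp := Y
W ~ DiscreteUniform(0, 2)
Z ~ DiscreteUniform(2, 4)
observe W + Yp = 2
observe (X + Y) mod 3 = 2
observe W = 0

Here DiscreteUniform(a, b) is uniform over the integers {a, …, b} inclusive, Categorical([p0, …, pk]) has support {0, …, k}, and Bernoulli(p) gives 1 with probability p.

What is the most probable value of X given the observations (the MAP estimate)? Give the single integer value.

argmax_v P(X = v | obs) = 1

Enumerate traces; 9 have nonzero weight after conditioning:
  (X=0, Y=2, W=0, Z=2) weight 1/156
  (X=0, Y=2, W=0, Z=3) weight 1/156
  (X=0, Y=2, W=0, Z=4) weight 1/156
  (X=1, Y=1, W=0, Z=2) weight 1/144
  (X=1, Y=1, W=0, Z=3) weight 1/144
  (X=1, Y=1, W=0, Z=4) weight 1/144
  (X=3, Y=2, W=0, Z=2) weight 1/156
  (X=3, Y=2, W=0, Z=3) weight 1/156
  … 1 more
Group by X:
  weight(X=0) = 1/52
  weight(X=1) = 1/48
  weight(X=3) = 1/52
Total weight = 1/52 + 1/48 + 1/52 = 37/624
P(X=0 | obs) = 1/52 / 37/624 = 12/37
P(X=1 | obs) = 1/48 / 37/624 = 13/37
P(X=3 | obs) = 1/52 / 37/624 = 12/37
argmax = 1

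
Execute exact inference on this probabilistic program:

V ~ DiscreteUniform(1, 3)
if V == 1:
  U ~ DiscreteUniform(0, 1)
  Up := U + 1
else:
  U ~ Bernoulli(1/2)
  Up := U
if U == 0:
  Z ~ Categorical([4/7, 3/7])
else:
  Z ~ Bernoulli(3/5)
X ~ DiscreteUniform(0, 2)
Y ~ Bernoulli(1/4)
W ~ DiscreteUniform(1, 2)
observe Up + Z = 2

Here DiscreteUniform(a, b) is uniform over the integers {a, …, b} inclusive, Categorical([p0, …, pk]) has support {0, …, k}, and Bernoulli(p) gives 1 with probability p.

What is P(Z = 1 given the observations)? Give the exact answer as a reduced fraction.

Enumerate traces; 48 have nonzero weight after conditioning:
  (V=1, U=0, Z=1, X=0, Y=0, W=1) weight 1/112
  (V=1, U=0, Z=1, X=0, Y=0, W=2) weight 1/112
  (V=1, U=0, Z=1, X=0, Y=1, W=1) weight 1/336
  (V=1, U=0, Z=1, X=0, Y=1, W=2) weight 1/336
  (V=1, U=0, Z=1, X=1, Y=0, W=1) weight 1/112
  (V=1, U=0, Z=1, X=1, Y=0, W=2) weight 1/112
  (V=1, U=0, Z=1, X=1, Y=1, W=1) weight 1/336
  (V=1, U=0, Z=1, X=1, Y=1, W=2) weight 1/336
  (V=1, U=1, Z=0, X=0, Y=0, W=1) weight 1/120
  … 39 more
Group by Z:
  weight(Z=0) = 1/15
  weight(Z=1) = 19/70
Total weight = 1/15 + 19/70 = 71/210
P(Z=0 | obs) = 1/15 / 71/210 = 14/71
P(Z=1 | obs) = 19/70 / 71/210 = 57/71

P(Z = 1 | obs) = 57/71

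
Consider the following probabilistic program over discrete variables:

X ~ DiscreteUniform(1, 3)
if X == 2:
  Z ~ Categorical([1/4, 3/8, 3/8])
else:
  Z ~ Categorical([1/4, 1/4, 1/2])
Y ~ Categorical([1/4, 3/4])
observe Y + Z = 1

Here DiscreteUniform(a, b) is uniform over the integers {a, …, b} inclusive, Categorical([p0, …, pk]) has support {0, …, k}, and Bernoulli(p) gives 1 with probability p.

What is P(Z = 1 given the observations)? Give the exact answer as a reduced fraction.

Enumerate traces; 6 have nonzero weight after conditioning:
  (X=1, Z=0, Y=1) weight 1/16
  (X=1, Z=1, Y=0) weight 1/48
  (X=2, Z=0, Y=1) weight 1/16
  (X=2, Z=1, Y=0) weight 1/32
  (X=3, Z=0, Y=1) weight 1/16
  (X=3, Z=1, Y=0) weight 1/48
Group by Z:
  weight(Z=0) = 3/16
  weight(Z=1) = 7/96
Total weight = 3/16 + 7/96 = 25/96
P(Z=0 | obs) = 3/16 / 25/96 = 18/25
P(Z=1 | obs) = 7/96 / 25/96 = 7/25

P(Z = 1 | obs) = 7/25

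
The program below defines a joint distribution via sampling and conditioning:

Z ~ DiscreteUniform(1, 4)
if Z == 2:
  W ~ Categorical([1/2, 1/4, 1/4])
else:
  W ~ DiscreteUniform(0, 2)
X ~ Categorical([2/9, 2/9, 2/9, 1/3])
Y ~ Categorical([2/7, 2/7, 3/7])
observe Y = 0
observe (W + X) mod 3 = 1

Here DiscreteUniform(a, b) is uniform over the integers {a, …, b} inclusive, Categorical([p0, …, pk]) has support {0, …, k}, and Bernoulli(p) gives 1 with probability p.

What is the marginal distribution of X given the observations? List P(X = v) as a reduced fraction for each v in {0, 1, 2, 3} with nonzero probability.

P(X=0) = 10/47, P(X=1) = 12/47, P(X=2) = 10/47, P(X=3) = 15/47

Enumerate traces; 16 have nonzero weight after conditioning:
  (Z=1, W=0, X=1, Y=0) weight 1/189
  (Z=1, W=1, X=0, Y=0) weight 1/189
  (Z=1, W=1, X=3, Y=0) weight 1/126
  (Z=1, W=2, X=2, Y=0) weight 1/189
  (Z=2, W=0, X=1, Y=0) weight 1/126
  (Z=2, W=1, X=0, Y=0) weight 1/252
  (Z=2, W=1, X=3, Y=0) weight 1/168
  (Z=2, W=2, X=2, Y=0) weight 1/252
  … 8 more
Group by X:
  weight(X=0) = 5/252
  weight(X=1) = 1/42
  weight(X=2) = 5/252
  weight(X=3) = 5/168
Total weight = 5/252 + 1/42 + 5/252 + 5/168 = 47/504
P(X=0 | obs) = 5/252 / 47/504 = 10/47
P(X=1 | obs) = 1/42 / 47/504 = 12/47
P(X=2 | obs) = 5/252 / 47/504 = 10/47
P(X=3 | obs) = 5/168 / 47/504 = 15/47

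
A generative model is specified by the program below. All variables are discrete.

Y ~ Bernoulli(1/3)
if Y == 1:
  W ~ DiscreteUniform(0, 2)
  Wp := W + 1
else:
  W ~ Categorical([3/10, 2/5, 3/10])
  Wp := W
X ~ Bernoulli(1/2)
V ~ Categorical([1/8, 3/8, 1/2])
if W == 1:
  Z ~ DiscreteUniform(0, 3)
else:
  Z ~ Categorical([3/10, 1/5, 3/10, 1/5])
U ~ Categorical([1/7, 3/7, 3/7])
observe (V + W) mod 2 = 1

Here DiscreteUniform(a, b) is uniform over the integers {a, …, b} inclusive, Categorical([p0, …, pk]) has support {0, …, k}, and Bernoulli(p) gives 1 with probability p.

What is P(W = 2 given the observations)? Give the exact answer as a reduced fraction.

Enumerate traces; 192 have nonzero weight after conditioning:
  (Y=0, W=0, X=0, V=1, Z=0, U=0) weight 9/5600
  (Y=0, W=0, X=0, V=1, Z=0, U=1) weight 27/5600
  (Y=0, W=0, X=0, V=1, Z=0, U=2) weight 27/5600
  (Y=0, W=0, X=0, V=1, Z=1, U=0) weight 3/2800
  (Y=0, W=0, X=0, V=1, Z=1, U=1) weight 9/2800
  (Y=0, W=0, X=0, V=1, Z=1, U=2) weight 9/2800
  (Y=0, W=0, X=0, V=1, Z=2, U=0) weight 9/5600
  (Y=0, W=0, X=0, V=1, Z=2, U=1) weight 27/5600
  (Y=0, W=1, X=0, V=0, Z=0, U=0) weight 1/1680
  (Y=0, W=2, X=0, V=1, Z=0, U=0) weight 9/5600
  … 182 more
Group by W:
  weight(W=0) = 7/60
  weight(W=1) = 17/72
  weight(W=2) = 7/60
Total weight = 7/60 + 17/72 + 7/60 = 169/360
P(W=0 | obs) = 7/60 / 169/360 = 42/169
P(W=1 | obs) = 17/72 / 169/360 = 85/169
P(W=2 | obs) = 7/60 / 169/360 = 42/169

P(W = 2 | obs) = 42/169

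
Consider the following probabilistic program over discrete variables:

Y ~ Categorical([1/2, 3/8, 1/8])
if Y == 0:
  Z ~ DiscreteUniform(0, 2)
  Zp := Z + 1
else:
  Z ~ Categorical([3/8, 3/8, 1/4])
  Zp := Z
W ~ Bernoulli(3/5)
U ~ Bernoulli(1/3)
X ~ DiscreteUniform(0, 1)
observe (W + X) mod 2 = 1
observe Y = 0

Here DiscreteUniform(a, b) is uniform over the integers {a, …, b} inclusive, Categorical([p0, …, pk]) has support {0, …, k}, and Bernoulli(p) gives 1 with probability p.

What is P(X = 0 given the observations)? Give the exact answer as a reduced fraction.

P(X = 0 | obs) = 3/5

Enumerate traces; 12 have nonzero weight after conditioning:
  (Y=0, Z=0, W=0, U=0, X=1) weight 1/45
  (Y=0, Z=0, W=0, U=1, X=1) weight 1/90
  (Y=0, Z=0, W=1, U=0, X=0) weight 1/30
  (Y=0, Z=0, W=1, U=1, X=0) weight 1/60
  (Y=0, Z=1, W=0, U=0, X=1) weight 1/45
  (Y=0, Z=1, W=0, U=1, X=1) weight 1/90
  (Y=0, Z=1, W=1, U=0, X=0) weight 1/30
  (Y=0, Z=1, W=1, U=1, X=0) weight 1/60
  … 4 more
Group by X:
  weight(X=0) = 3/20
  weight(X=1) = 1/10
Total weight = 3/20 + 1/10 = 1/4
P(X=0 | obs) = 3/20 / 1/4 = 3/5
P(X=1 | obs) = 1/10 / 1/4 = 2/5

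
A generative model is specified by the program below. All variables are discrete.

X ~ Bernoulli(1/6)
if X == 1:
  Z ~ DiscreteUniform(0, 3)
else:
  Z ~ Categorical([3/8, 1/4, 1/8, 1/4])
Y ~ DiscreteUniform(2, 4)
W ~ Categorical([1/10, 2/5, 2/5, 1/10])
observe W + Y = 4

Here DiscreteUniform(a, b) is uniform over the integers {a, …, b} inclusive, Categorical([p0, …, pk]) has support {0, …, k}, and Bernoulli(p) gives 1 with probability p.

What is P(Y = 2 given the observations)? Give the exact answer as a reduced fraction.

Enumerate traces; 24 have nonzero weight after conditioning:
  (X=0, Z=0, Y=2, W=2) weight 1/24
  (X=0, Z=0, Y=3, W=1) weight 1/24
  (X=0, Z=0, Y=4, W=0) weight 1/96
  (X=0, Z=1, Y=2, W=2) weight 1/36
  (X=0, Z=1, Y=3, W=1) weight 1/36
  (X=0, Z=1, Y=4, W=0) weight 1/144
  (X=0, Z=2, Y=2, W=2) weight 1/72
  (X=0, Z=2, Y=3, W=1) weight 1/72
  … 16 more
Group by Y:
  weight(Y=2) = 2/15
  weight(Y=3) = 2/15
  weight(Y=4) = 1/30
Total weight = 2/15 + 2/15 + 1/30 = 3/10
P(Y=2 | obs) = 2/15 / 3/10 = 4/9
P(Y=3 | obs) = 2/15 / 3/10 = 4/9
P(Y=4 | obs) = 1/30 / 3/10 = 1/9

P(Y = 2 | obs) = 4/9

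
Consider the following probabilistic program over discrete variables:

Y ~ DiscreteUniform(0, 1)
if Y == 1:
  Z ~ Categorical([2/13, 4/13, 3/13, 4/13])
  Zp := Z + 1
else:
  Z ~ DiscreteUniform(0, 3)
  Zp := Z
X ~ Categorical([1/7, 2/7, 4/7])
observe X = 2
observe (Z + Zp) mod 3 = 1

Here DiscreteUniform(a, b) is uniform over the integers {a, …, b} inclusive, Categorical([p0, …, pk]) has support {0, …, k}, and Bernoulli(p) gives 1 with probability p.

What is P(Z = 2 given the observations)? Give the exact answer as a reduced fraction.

Enumerate traces; 3 have nonzero weight after conditioning:
  (Y=0, Z=2, X=2) weight 1/14
  (Y=1, Z=0, X=2) weight 4/91
  (Y=1, Z=3, X=2) weight 8/91
Group by Z:
  weight(Z=0) = 4/91
  weight(Z=2) = 1/14
  weight(Z=3) = 8/91
Total weight = 4/91 + 1/14 + 8/91 = 37/182
P(Z=0 | obs) = 4/91 / 37/182 = 8/37
P(Z=2 | obs) = 1/14 / 37/182 = 13/37
P(Z=3 | obs) = 8/91 / 37/182 = 16/37

P(Z = 2 | obs) = 13/37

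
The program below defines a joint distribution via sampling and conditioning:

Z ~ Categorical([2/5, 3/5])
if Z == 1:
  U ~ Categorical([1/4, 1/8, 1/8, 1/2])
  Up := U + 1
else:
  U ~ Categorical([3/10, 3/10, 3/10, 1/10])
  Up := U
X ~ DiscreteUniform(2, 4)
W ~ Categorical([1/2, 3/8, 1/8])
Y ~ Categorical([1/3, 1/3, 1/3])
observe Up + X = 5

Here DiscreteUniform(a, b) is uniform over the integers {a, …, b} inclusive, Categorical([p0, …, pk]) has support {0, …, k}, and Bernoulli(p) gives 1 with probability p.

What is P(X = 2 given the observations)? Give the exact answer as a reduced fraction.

P(X = 2 | obs) = 23/116

Enumerate traces; 54 have nonzero weight after conditioning:
  (Z=0, U=1, X=4, W=0, Y=0) weight 1/150
  (Z=0, U=1, X=4, W=0, Y=1) weight 1/150
  (Z=0, U=1, X=4, W=0, Y=2) weight 1/150
  (Z=0, U=1, X=4, W=1, Y=0) weight 1/200
  (Z=0, U=1, X=4, W=1, Y=1) weight 1/200
  (Z=0, U=1, X=4, W=1, Y=2) weight 1/200
  (Z=0, U=1, X=4, W=2, Y=0) weight 1/600
  (Z=0, U=1, X=4, W=2, Y=1) weight 1/600
  (Z=0, U=2, X=3, W=0, Y=0) weight 1/150
  (Z=0, U=3, X=2, W=0, Y=0) weight 1/450
  … 44 more
Group by X:
  weight(X=2) = 23/600
  weight(X=3) = 13/200
  weight(X=4) = 9/100
Total weight = 23/600 + 13/200 + 9/100 = 29/150
P(X=2 | obs) = 23/600 / 29/150 = 23/116
P(X=3 | obs) = 13/200 / 29/150 = 39/116
P(X=4 | obs) = 9/100 / 29/150 = 27/58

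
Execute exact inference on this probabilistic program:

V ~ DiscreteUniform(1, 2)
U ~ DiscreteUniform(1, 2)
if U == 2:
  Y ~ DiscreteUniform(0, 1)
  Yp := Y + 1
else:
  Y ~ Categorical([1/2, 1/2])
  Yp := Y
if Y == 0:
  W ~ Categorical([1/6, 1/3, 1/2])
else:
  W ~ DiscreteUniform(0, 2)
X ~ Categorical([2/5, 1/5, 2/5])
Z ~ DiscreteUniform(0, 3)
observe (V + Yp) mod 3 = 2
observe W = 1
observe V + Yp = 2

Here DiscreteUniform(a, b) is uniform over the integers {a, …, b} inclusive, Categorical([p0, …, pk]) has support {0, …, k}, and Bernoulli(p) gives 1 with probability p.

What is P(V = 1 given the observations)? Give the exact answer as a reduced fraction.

Enumerate traces; 36 have nonzero weight after conditioning:
  (V=1, U=1, Y=1, W=1, X=0, Z=0) weight 1/240
  (V=1, U=1, Y=1, W=1, X=0, Z=1) weight 1/240
  (V=1, U=1, Y=1, W=1, X=0, Z=2) weight 1/240
  (V=1, U=1, Y=1, W=1, X=0, Z=3) weight 1/240
  (V=1, U=1, Y=1, W=1, X=1, Z=0) weight 1/480
  (V=1, U=1, Y=1, W=1, X=1, Z=1) weight 1/480
  (V=1, U=1, Y=1, W=1, X=1, Z=2) weight 1/480
  (V=1, U=1, Y=1, W=1, X=1, Z=3) weight 1/480
  (V=2, U=1, Y=0, W=1, X=0, Z=0) weight 1/240
  … 27 more
Group by V:
  weight(V=1) = 1/12
  weight(V=2) = 1/24
Total weight = 1/12 + 1/24 = 1/8
P(V=1 | obs) = 1/12 / 1/8 = 2/3
P(V=2 | obs) = 1/24 / 1/8 = 1/3

P(V = 1 | obs) = 2/3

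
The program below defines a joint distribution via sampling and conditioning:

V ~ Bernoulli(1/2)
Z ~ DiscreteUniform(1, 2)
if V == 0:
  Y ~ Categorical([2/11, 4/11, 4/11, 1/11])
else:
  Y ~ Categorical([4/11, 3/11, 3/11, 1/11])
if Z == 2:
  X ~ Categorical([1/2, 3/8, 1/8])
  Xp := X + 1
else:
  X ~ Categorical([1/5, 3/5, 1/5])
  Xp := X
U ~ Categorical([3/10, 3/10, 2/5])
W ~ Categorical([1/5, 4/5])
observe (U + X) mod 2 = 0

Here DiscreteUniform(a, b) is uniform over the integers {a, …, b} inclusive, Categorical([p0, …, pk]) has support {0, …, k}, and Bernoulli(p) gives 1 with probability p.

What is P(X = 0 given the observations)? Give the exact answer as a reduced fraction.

Enumerate traces; 160 have nonzero weight after conditioning:
  (V=0, Z=1, Y=0, X=0, U=0, W=0) weight 3/5500
  (V=0, Z=1, Y=0, X=0, U=0, W=1) weight 3/1375
  (V=0, Z=1, Y=0, X=0, U=2, W=0) weight 1/1375
  (V=0, Z=1, Y=0, X=0, U=2, W=1) weight 4/1375
  (V=0, Z=1, Y=0, X=1, U=1, W=0) weight 9/5500
  (V=0, Z=1, Y=0, X=1, U=1, W=1) weight 9/1375
  (V=0, Z=1, Y=0, X=2, U=0, W=0) weight 3/5500
  (V=0, Z=1, Y=0, X=2, U=0, W=1) weight 3/1375
  … 152 more
Group by X:
  weight(X=0) = 49/200
  weight(X=1) = 117/800
  weight(X=2) = 91/800
Total weight = 49/200 + 117/800 + 91/800 = 101/200
P(X=0 | obs) = 49/200 / 101/200 = 49/101
P(X=1 | obs) = 117/800 / 101/200 = 117/404
P(X=2 | obs) = 91/800 / 101/200 = 91/404

P(X = 0 | obs) = 49/101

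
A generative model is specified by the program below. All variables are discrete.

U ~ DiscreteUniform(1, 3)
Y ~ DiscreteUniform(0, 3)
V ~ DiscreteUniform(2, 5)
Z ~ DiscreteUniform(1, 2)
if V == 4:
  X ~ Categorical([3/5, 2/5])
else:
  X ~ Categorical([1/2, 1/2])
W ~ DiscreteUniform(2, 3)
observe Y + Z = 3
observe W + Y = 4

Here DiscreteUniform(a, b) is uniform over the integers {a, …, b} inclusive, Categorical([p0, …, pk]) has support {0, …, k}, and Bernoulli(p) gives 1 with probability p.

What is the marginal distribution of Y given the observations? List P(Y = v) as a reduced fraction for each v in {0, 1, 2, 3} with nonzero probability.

Enumerate traces; 48 have nonzero weight after conditioning:
  (U=1, Y=1, V=2, Z=2, X=0, W=3) weight 1/384
  (U=1, Y=1, V=2, Z=2, X=1, W=3) weight 1/384
  (U=1, Y=1, V=3, Z=2, X=0, W=3) weight 1/384
  (U=1, Y=1, V=3, Z=2, X=1, W=3) weight 1/384
  (U=1, Y=1, V=4, Z=2, X=0, W=3) weight 1/320
  (U=1, Y=1, V=4, Z=2, X=1, W=3) weight 1/480
  (U=1, Y=1, V=5, Z=2, X=0, W=3) weight 1/384
  (U=1, Y=1, V=5, Z=2, X=1, W=3) weight 1/384
  (U=1, Y=2, V=2, Z=1, X=0, W=2) weight 1/384
  … 39 more
Group by Y:
  weight(Y=1) = 1/16
  weight(Y=2) = 1/16
Total weight = 1/16 + 1/16 = 1/8
P(Y=1 | obs) = 1/16 / 1/8 = 1/2
P(Y=2 | obs) = 1/16 / 1/8 = 1/2

P(Y=1) = 1/2, P(Y=2) = 1/2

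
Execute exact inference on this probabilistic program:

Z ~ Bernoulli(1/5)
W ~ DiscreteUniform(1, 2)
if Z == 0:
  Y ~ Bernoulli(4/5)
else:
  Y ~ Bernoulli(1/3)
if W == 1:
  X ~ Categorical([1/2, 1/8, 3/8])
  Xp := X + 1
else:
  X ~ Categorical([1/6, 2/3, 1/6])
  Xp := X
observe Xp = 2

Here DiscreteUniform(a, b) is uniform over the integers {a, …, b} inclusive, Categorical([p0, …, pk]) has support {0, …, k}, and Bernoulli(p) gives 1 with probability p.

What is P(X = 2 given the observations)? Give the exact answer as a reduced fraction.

Enumerate traces; 8 have nonzero weight after conditioning:
  (Z=0, W=1, Y=0, X=1) weight 1/100
  (Z=0, W=1, Y=1, X=1) weight 1/25
  (Z=0, W=2, Y=0, X=2) weight 1/75
  (Z=0, W=2, Y=1, X=2) weight 4/75
  (Z=1, W=1, Y=0, X=1) weight 1/120
  (Z=1, W=1, Y=1, X=1) weight 1/240
  (Z=1, W=2, Y=0, X=2) weight 1/90
  (Z=1, W=2, Y=1, X=2) weight 1/180
Group by X:
  weight(X=1) = 1/16
  weight(X=2) = 1/12
Total weight = 1/16 + 1/12 = 7/48
P(X=1 | obs) = 1/16 / 7/48 = 3/7
P(X=2 | obs) = 1/12 / 7/48 = 4/7

P(X = 2 | obs) = 4/7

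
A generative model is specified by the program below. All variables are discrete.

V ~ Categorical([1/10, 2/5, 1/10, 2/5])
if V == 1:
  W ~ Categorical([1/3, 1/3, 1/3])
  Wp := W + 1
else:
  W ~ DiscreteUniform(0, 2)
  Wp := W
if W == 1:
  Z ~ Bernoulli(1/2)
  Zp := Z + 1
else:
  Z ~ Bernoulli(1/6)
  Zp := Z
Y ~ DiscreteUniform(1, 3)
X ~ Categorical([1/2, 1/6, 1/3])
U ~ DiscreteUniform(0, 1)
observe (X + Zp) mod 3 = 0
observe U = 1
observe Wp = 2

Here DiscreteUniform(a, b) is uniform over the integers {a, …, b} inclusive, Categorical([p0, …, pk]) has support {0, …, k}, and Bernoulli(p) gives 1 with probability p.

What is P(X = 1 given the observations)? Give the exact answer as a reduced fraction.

Enumerate traces; 24 have nonzero weight after conditioning:
  (V=0, W=2, Z=0, Y=1, X=0, U=1) weight 1/432
  (V=0, W=2, Z=0, Y=2, X=0, U=1) weight 1/432
  (V=0, W=2, Z=0, Y=3, X=0, U=1) weight 1/432
  (V=0, W=2, Z=1, Y=1, X=2, U=1) weight 1/3240
  (V=0, W=2, Z=1, Y=2, X=2, U=1) weight 1/3240
  (V=0, W=2, Z=1, Y=3, X=2, U=1) weight 1/3240
  (V=1, W=1, Z=0, Y=1, X=2, U=1) weight 1/270
  (V=1, W=1, Z=0, Y=2, X=2, U=1) weight 1/270
  (V=1, W=1, Z=1, Y=1, X=1, U=1) weight 1/540
  … 15 more
Group by X:
  weight(X=0) = 1/24
  weight(X=1) = 1/180
  weight(X=2) = 1/60
Total weight = 1/24 + 1/180 + 1/60 = 23/360
P(X=0 | obs) = 1/24 / 23/360 = 15/23
P(X=1 | obs) = 1/180 / 23/360 = 2/23
P(X=2 | obs) = 1/60 / 23/360 = 6/23

P(X = 1 | obs) = 2/23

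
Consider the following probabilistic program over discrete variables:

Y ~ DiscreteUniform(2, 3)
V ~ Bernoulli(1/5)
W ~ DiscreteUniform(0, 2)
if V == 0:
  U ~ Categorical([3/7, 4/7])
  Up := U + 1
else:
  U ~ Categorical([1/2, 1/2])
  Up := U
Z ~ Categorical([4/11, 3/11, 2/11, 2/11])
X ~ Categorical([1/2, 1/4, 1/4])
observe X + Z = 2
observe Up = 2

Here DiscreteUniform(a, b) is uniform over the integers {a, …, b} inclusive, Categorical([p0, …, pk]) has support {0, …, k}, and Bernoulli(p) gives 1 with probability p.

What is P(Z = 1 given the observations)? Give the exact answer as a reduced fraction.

Enumerate traces; 18 have nonzero weight after conditioning:
  (Y=2, V=0, W=0, U=1, Z=0, X=2) weight 8/1155
  (Y=2, V=0, W=0, U=1, Z=1, X=1) weight 2/385
  (Y=2, V=0, W=0, U=1, Z=2, X=0) weight 8/1155
  (Y=2, V=0, W=1, U=1, Z=0, X=2) weight 8/1155
  (Y=2, V=0, W=1, U=1, Z=1, X=1) weight 2/385
  (Y=2, V=0, W=1, U=1, Z=2, X=0) weight 8/1155
  (Y=2, V=0, W=2, U=1, Z=0, X=2) weight 8/1155
  (Y=2, V=0, W=2, U=1, Z=1, X=1) weight 2/385
  … 10 more
Group by Z:
  weight(Z=0) = 16/385
  weight(Z=1) = 12/385
  weight(Z=2) = 16/385
Total weight = 16/385 + 12/385 + 16/385 = 4/35
P(Z=0 | obs) = 16/385 / 4/35 = 4/11
P(Z=1 | obs) = 12/385 / 4/35 = 3/11
P(Z=2 | obs) = 16/385 / 4/35 = 4/11

P(Z = 1 | obs) = 3/11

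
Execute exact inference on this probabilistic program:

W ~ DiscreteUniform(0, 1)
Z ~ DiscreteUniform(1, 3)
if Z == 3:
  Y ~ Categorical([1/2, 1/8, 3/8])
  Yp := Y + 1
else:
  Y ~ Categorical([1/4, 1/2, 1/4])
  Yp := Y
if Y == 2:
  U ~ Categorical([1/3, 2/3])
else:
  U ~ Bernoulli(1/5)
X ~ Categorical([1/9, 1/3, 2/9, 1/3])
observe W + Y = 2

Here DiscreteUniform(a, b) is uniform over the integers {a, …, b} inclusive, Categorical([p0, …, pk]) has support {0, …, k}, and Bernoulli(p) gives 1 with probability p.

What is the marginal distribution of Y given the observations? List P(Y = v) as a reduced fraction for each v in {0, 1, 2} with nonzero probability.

P(Y=1) = 9/16, P(Y=2) = 7/16

Enumerate traces; 48 have nonzero weight after conditioning:
  (W=0, Z=1, Y=2, U=0, X=0) weight 1/648
  (W=0, Z=1, Y=2, U=0, X=1) weight 1/216
  (W=0, Z=1, Y=2, U=0, X=2) weight 1/324
  (W=0, Z=1, Y=2, U=0, X=3) weight 1/216
  (W=0, Z=1, Y=2, U=1, X=0) weight 1/324
  (W=0, Z=1, Y=2, U=1, X=1) weight 1/108
  (W=0, Z=1, Y=2, U=1, X=2) weight 1/162
  (W=0, Z=1, Y=2, U=1, X=3) weight 1/108
  (W=1, Z=1, Y=1, U=0, X=0) weight 1/135
  … 39 more
Group by Y:
  weight(Y=1) = 3/16
  weight(Y=2) = 7/48
Total weight = 3/16 + 7/48 = 1/3
P(Y=1 | obs) = 3/16 / 1/3 = 9/16
P(Y=2 | obs) = 7/48 / 1/3 = 7/16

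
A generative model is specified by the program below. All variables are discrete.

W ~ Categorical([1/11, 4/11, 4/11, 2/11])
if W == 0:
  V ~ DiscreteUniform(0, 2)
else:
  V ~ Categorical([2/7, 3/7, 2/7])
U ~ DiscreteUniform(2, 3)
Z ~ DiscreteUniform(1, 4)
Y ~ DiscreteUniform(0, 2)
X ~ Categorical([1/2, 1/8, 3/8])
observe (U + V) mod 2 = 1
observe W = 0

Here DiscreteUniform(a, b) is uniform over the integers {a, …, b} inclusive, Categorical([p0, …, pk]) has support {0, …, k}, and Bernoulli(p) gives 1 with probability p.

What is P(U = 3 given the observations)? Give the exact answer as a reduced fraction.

P(U = 3 | obs) = 2/3

Enumerate traces; 108 have nonzero weight after conditioning:
  (W=0, V=0, U=3, Z=1, Y=0, X=0) weight 1/1584
  (W=0, V=0, U=3, Z=1, Y=0, X=1) weight 1/6336
  (W=0, V=0, U=3, Z=1, Y=0, X=2) weight 1/2112
  (W=0, V=0, U=3, Z=1, Y=1, X=0) weight 1/1584
  (W=0, V=0, U=3, Z=1, Y=1, X=1) weight 1/6336
  (W=0, V=0, U=3, Z=1, Y=1, X=2) weight 1/2112
  (W=0, V=0, U=3, Z=1, Y=2, X=0) weight 1/1584
  (W=0, V=0, U=3, Z=1, Y=2, X=1) weight 1/6336
  (W=0, V=1, U=2, Z=1, Y=0, X=0) weight 1/1584
  … 99 more
Group by U:
  weight(U=2) = 1/66
  weight(U=3) = 1/33
Total weight = 1/66 + 1/33 = 1/22
P(U=2 | obs) = 1/66 / 1/22 = 1/3
P(U=3 | obs) = 1/33 / 1/22 = 2/3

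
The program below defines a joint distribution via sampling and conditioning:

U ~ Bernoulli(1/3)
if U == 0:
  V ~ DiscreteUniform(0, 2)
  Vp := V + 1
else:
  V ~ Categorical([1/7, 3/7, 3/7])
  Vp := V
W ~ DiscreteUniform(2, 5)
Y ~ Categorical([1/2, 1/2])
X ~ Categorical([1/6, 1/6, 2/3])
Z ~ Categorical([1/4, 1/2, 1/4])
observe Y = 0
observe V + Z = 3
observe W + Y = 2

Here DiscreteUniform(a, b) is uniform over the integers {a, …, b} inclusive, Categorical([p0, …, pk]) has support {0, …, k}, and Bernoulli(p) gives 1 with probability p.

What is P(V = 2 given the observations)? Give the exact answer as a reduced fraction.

Enumerate traces; 12 have nonzero weight after conditioning:
  (U=0, V=1, W=2, Y=0, X=0, Z=2) weight 1/864
  (U=0, V=1, W=2, Y=0, X=1, Z=2) weight 1/864
  (U=0, V=1, W=2, Y=0, X=2, Z=2) weight 1/216
  (U=0, V=2, W=2, Y=0, X=0, Z=1) weight 1/432
  (U=0, V=2, W=2, Y=0, X=1, Z=1) weight 1/432
  (U=0, V=2, W=2, Y=0, X=2, Z=1) weight 1/108
  (U=1, V=1, W=2, Y=0, X=0, Z=2) weight 1/1344
  (U=1, V=1, W=2, Y=0, X=1, Z=2) weight 1/1344
  … 4 more
Group by V:
  weight(V=1) = 23/2016
  weight(V=2) = 23/1008
Total weight = 23/2016 + 23/1008 = 23/672
P(V=1 | obs) = 23/2016 / 23/672 = 1/3
P(V=2 | obs) = 23/1008 / 23/672 = 2/3

P(V = 2 | obs) = 2/3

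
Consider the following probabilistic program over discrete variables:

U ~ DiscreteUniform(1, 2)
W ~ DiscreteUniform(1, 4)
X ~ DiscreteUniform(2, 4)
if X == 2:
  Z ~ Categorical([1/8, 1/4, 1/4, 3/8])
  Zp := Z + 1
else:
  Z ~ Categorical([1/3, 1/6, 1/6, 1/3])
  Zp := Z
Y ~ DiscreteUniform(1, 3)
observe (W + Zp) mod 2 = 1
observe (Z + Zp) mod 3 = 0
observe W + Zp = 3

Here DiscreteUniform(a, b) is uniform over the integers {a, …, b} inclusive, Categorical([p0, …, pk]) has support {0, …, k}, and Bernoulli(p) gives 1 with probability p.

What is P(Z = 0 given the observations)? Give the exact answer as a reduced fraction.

P(Z = 0 | obs) = 8/11

Enumerate traces; 18 have nonzero weight after conditioning:
  (U=1, W=1, X=2, Z=1, Y=1) weight 1/288
  (U=1, W=1, X=2, Z=1, Y=2) weight 1/288
  (U=1, W=1, X=2, Z=1, Y=3) weight 1/288
  (U=1, W=3, X=3, Z=0, Y=1) weight 1/216
  (U=1, W=3, X=3, Z=0, Y=2) weight 1/216
  (U=1, W=3, X=3, Z=0, Y=3) weight 1/216
  (U=1, W=3, X=4, Z=0, Y=1) weight 1/216
  (U=1, W=3, X=4, Z=0, Y=2) weight 1/216
  … 10 more
Group by Z:
  weight(Z=0) = 1/18
  weight(Z=1) = 1/48
Total weight = 1/18 + 1/48 = 11/144
P(Z=0 | obs) = 1/18 / 11/144 = 8/11
P(Z=1 | obs) = 1/48 / 11/144 = 3/11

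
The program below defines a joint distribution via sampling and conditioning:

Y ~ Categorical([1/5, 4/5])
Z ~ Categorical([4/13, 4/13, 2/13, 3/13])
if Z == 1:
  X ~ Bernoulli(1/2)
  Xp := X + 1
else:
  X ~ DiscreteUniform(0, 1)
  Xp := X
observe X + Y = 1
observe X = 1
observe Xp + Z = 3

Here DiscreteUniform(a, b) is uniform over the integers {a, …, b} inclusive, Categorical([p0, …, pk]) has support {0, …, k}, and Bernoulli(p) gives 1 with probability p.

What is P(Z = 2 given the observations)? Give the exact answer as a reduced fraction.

Enumerate traces; 2 have nonzero weight after conditioning:
  (Y=0, Z=1, X=1) weight 2/65
  (Y=0, Z=2, X=1) weight 1/65
Group by Z:
  weight(Z=1) = 2/65
  weight(Z=2) = 1/65
Total weight = 2/65 + 1/65 = 3/65
P(Z=1 | obs) = 2/65 / 3/65 = 2/3
P(Z=2 | obs) = 1/65 / 3/65 = 1/3

P(Z = 2 | obs) = 1/3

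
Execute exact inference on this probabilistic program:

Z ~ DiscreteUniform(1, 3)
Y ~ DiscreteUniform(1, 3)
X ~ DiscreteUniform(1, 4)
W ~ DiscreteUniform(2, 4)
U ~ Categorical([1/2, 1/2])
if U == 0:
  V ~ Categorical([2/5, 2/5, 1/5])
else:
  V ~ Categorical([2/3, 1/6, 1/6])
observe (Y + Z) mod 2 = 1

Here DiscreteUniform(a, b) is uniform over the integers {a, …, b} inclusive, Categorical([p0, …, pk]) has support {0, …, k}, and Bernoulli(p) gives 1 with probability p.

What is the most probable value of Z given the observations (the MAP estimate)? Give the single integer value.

Enumerate traces; 288 have nonzero weight after conditioning:
  (Z=1, Y=2, X=1, W=2, U=0, V=0) weight 1/540
  (Z=1, Y=2, X=1, W=2, U=0, V=1) weight 1/540
  (Z=1, Y=2, X=1, W=2, U=0, V=2) weight 1/1080
  (Z=1, Y=2, X=1, W=2, U=1, V=0) weight 1/324
  (Z=1, Y=2, X=1, W=2, U=1, V=1) weight 1/1296
  (Z=1, Y=2, X=1, W=2, U=1, V=2) weight 1/1296
  (Z=1, Y=2, X=1, W=3, U=0, V=0) weight 1/540
  (Z=1, Y=2, X=1, W=3, U=0, V=1) weight 1/540
  (Z=2, Y=1, X=1, W=2, U=0, V=0) weight 1/540
  (Z=3, Y=2, X=1, W=2, U=0, V=0) weight 1/540
  … 278 more
Group by Z:
  weight(Z=1) = 1/9
  weight(Z=2) = 2/9
  weight(Z=3) = 1/9
Total weight = 1/9 + 2/9 + 1/9 = 4/9
P(Z=1 | obs) = 1/9 / 4/9 = 1/4
P(Z=2 | obs) = 2/9 / 4/9 = 1/2
P(Z=3 | obs) = 1/9 / 4/9 = 1/4
argmax = 2

argmax_v P(Z = v | obs) = 2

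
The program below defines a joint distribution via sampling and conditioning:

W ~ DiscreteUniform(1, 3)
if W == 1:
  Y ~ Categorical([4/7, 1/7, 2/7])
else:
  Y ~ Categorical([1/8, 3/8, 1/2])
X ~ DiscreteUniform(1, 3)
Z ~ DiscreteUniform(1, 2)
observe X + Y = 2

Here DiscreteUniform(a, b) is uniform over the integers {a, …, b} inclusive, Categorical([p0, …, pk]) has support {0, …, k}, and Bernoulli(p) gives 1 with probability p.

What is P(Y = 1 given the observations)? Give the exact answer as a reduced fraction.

Enumerate traces; 12 have nonzero weight after conditioning:
  (W=1, Y=0, X=2, Z=1) weight 2/63
  (W=1, Y=0, X=2, Z=2) weight 2/63
  (W=1, Y=1, X=1, Z=1) weight 1/126
  (W=1, Y=1, X=1, Z=2) weight 1/126
  (W=2, Y=0, X=2, Z=1) weight 1/144
  (W=2, Y=0, X=2, Z=2) weight 1/144
  (W=2, Y=1, X=1, Z=1) weight 1/48
  (W=2, Y=1, X=1, Z=2) weight 1/48
  … 4 more
Group by Y:
  weight(Y=0) = 23/252
  weight(Y=1) = 25/252
Total weight = 23/252 + 25/252 = 4/21
P(Y=0 | obs) = 23/252 / 4/21 = 23/48
P(Y=1 | obs) = 25/252 / 4/21 = 25/48

P(Y = 1 | obs) = 25/48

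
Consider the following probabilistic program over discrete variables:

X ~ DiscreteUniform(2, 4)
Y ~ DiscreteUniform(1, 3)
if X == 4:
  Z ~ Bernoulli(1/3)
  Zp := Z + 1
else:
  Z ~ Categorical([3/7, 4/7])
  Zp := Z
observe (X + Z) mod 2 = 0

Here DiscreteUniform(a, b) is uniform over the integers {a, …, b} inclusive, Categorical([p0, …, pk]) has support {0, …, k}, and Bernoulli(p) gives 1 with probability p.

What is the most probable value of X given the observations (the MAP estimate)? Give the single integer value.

Enumerate traces; 9 have nonzero weight after conditioning:
  (X=2, Y=1, Z=0) weight 1/21
  (X=2, Y=2, Z=0) weight 1/21
  (X=2, Y=3, Z=0) weight 1/21
  (X=3, Y=1, Z=1) weight 4/63
  (X=3, Y=2, Z=1) weight 4/63
  (X=3, Y=3, Z=1) weight 4/63
  (X=4, Y=1, Z=0) weight 2/27
  (X=4, Y=2, Z=0) weight 2/27
  … 1 more
Group by X:
  weight(X=2) = 1/7
  weight(X=3) = 4/21
  weight(X=4) = 2/9
Total weight = 1/7 + 4/21 + 2/9 = 5/9
P(X=2 | obs) = 1/7 / 5/9 = 9/35
P(X=3 | obs) = 4/21 / 5/9 = 12/35
P(X=4 | obs) = 2/9 / 5/9 = 2/5
argmax = 4

argmax_v P(X = v | obs) = 4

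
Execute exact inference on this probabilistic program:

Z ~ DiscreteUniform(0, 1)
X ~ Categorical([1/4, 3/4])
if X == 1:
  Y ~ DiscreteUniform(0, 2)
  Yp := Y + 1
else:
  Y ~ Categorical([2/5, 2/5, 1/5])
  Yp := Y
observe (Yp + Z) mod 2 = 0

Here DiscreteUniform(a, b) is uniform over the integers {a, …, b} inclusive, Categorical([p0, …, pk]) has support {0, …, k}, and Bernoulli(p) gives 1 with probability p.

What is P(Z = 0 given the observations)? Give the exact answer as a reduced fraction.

Enumerate traces; 6 have nonzero weight after conditioning:
  (Z=0, X=0, Y=0) weight 1/20
  (Z=0, X=0, Y=2) weight 1/40
  (Z=0, X=1, Y=1) weight 1/8
  (Z=1, X=0, Y=1) weight 1/20
  (Z=1, X=1, Y=0) weight 1/8
  (Z=1, X=1, Y=2) weight 1/8
Group by Z:
  weight(Z=0) = 1/5
  weight(Z=1) = 3/10
Total weight = 1/5 + 3/10 = 1/2
P(Z=0 | obs) = 1/5 / 1/2 = 2/5
P(Z=1 | obs) = 3/10 / 1/2 = 3/5

P(Z = 0 | obs) = 2/5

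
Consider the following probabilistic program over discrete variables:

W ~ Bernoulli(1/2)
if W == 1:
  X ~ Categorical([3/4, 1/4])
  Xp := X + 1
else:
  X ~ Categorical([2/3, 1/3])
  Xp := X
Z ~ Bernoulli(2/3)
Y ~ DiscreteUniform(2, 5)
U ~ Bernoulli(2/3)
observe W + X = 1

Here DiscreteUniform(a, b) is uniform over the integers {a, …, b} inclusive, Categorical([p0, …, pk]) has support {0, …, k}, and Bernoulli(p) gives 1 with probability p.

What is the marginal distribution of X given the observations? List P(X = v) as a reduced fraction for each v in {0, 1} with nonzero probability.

P(X=0) = 9/13, P(X=1) = 4/13

Enumerate traces; 32 have nonzero weight after conditioning:
  (W=0, X=1, Z=0, Y=2, U=0) weight 1/216
  (W=0, X=1, Z=0, Y=2, U=1) weight 1/108
  (W=0, X=1, Z=0, Y=3, U=0) weight 1/216
  (W=0, X=1, Z=0, Y=3, U=1) weight 1/108
  (W=0, X=1, Z=0, Y=4, U=0) weight 1/216
  (W=0, X=1, Z=0, Y=4, U=1) weight 1/108
  (W=0, X=1, Z=0, Y=5, U=0) weight 1/216
  (W=0, X=1, Z=0, Y=5, U=1) weight 1/108
  (W=1, X=0, Z=0, Y=2, U=0) weight 1/96
  … 23 more
Group by X:
  weight(X=0) = 3/8
  weight(X=1) = 1/6
Total weight = 3/8 + 1/6 = 13/24
P(X=0 | obs) = 3/8 / 13/24 = 9/13
P(X=1 | obs) = 1/6 / 13/24 = 4/13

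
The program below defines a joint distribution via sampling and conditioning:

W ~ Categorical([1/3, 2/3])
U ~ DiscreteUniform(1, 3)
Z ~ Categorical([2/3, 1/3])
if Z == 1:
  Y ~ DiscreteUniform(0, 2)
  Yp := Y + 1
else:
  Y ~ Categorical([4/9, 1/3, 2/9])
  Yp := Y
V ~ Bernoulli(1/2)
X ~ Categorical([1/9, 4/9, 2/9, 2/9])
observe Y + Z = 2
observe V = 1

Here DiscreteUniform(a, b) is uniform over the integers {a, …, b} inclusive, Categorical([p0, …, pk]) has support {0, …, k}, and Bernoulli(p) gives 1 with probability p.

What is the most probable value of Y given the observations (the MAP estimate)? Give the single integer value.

Enumerate traces; 48 have nonzero weight after conditioning:
  (W=0, U=1, Z=0, Y=2, V=1, X=0) weight 2/2187
  (W=0, U=1, Z=0, Y=2, V=1, X=1) weight 8/2187
  (W=0, U=1, Z=0, Y=2, V=1, X=2) weight 4/2187
  (W=0, U=1, Z=0, Y=2, V=1, X=3) weight 4/2187
  (W=0, U=1, Z=1, Y=1, V=1, X=0) weight 1/1458
  (W=0, U=1, Z=1, Y=1, V=1, X=1) weight 2/729
  (W=0, U=1, Z=1, Y=1, V=1, X=2) weight 1/729
  (W=0, U=1, Z=1, Y=1, V=1, X=3) weight 1/729
  … 40 more
Group by Y:
  weight(Y=1) = 1/18
  weight(Y=2) = 2/27
Total weight = 1/18 + 2/27 = 7/54
P(Y=1 | obs) = 1/18 / 7/54 = 3/7
P(Y=2 | obs) = 2/27 / 7/54 = 4/7
argmax = 2

argmax_v P(Y = v | obs) = 2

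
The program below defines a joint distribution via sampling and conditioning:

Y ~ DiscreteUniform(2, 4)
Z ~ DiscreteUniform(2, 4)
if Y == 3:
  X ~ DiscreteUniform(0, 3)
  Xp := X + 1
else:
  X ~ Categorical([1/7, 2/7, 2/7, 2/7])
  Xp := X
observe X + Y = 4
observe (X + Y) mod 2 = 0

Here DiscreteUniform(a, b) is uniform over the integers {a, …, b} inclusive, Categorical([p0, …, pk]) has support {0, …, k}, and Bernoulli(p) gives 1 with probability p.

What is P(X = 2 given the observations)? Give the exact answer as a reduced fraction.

P(X = 2 | obs) = 8/19

Enumerate traces; 9 have nonzero weight after conditioning:
  (Y=2, Z=2, X=2) weight 2/63
  (Y=2, Z=3, X=2) weight 2/63
  (Y=2, Z=4, X=2) weight 2/63
  (Y=3, Z=2, X=1) weight 1/36
  (Y=3, Z=3, X=1) weight 1/36
  (Y=3, Z=4, X=1) weight 1/36
  (Y=4, Z=2, X=0) weight 1/63
  (Y=4, Z=3, X=0) weight 1/63
  … 1 more
Group by X:
  weight(X=0) = 1/21
  weight(X=1) = 1/12
  weight(X=2) = 2/21
Total weight = 1/21 + 1/12 + 2/21 = 19/84
P(X=0 | obs) = 1/21 / 19/84 = 4/19
P(X=1 | obs) = 1/12 / 19/84 = 7/19
P(X=2 | obs) = 2/21 / 19/84 = 8/19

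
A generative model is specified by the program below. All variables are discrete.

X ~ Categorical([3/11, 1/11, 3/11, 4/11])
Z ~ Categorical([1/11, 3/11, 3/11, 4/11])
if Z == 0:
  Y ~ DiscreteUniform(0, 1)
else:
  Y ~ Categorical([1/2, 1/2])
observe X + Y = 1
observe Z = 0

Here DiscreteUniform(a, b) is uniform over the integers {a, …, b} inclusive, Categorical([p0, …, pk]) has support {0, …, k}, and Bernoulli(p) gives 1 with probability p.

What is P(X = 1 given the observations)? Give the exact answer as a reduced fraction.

P(X = 1 | obs) = 1/4

Enumerate traces; 2 have nonzero weight after conditioning:
  (X=0, Z=0, Y=1) weight 3/242
  (X=1, Z=0, Y=0) weight 1/242
Group by X:
  weight(X=0) = 3/242
  weight(X=1) = 1/242
Total weight = 3/242 + 1/242 = 2/121
P(X=0 | obs) = 3/242 / 2/121 = 3/4
P(X=1 | obs) = 1/242 / 2/121 = 1/4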